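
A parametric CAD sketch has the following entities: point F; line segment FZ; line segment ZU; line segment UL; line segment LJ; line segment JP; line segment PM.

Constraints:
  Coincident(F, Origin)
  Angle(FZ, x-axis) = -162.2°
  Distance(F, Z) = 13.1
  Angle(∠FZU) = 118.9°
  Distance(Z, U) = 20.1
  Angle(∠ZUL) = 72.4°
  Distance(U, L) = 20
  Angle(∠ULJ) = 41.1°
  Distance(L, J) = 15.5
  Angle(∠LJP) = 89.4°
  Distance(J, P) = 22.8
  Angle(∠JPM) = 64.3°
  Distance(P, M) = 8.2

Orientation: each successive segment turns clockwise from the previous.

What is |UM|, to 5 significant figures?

9.3541

F is at the origin; FZ runs at -162.2° with length 13.1, so Z = (-12.473, -4.0046). ∠FZU = 118.9° gives ZU at 136.70° from the x-axis; with |ZU| = 20.1, U = (-27.101, 9.7803). ∠ZUL = 72.4° gives UL at 29.100° from the x-axis; with |UL| = 20.0, L = (-9.6257, 19.507). ∠ULJ = 41.1° gives LJ at -109.80° from the x-axis; with |LJ| = 15.5, J = (-14.876, 4.9234). ∠LJP = 89.4° gives JP at 159.60° from the x-axis; with |JP| = 22.8, P = (-36.246, 12.871). ∠JPM = 64.3° gives PM at 43.900° from the x-axis; with |PM| = 8.2, M = (-30.338, 18.557). Then |UM| = |M − U| = 9.3541.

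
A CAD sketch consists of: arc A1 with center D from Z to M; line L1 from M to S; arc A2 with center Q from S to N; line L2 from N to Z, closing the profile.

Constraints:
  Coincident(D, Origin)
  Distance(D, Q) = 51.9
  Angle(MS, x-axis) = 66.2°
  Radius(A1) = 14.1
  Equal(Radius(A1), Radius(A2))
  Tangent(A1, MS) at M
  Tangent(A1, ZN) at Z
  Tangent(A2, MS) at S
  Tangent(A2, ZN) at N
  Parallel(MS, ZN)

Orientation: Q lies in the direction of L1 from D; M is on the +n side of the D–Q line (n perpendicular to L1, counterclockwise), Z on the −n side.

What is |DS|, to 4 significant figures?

53.78

The slot axis is L1's direction at 66.2°, so u = (cos 66.2°, sin 66.2°) = (0.4035, 0.9150) and n = (−sin 66.2°, cos 66.2°) = (-0.9150, 0.4035). D is at the origin and Q lies 51.9 along u from D, so Q = 51.9·u = (20.94, 47.49). Tangency of A1 to both parallel lines with radius 14.1 puts M and Z at D ± 14.1·n: M = (-12.90, 5.690), Z = (12.90, -5.690). Equal radii place S and N the same way about Q: S = Q + 14.1·n = (8.043, 53.18), N = Q − 14.1·n = (33.84, 41.80). Then |DS| = |S − D| = 53.78.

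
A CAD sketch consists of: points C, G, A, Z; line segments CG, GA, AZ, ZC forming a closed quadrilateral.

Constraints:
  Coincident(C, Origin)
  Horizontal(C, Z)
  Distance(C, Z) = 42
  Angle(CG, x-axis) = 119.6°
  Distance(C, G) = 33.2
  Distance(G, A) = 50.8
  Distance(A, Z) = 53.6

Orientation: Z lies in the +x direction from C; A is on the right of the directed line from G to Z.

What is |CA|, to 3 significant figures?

22.3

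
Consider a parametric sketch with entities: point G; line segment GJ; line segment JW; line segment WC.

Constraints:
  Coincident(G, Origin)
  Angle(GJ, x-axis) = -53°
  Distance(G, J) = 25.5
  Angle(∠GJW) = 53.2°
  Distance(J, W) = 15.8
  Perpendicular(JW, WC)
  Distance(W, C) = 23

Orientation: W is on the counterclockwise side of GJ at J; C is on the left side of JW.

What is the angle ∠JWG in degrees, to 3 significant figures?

88.5°

G is at the origin; GJ runs at -53.0° with length 25.5, so J = 25.5·(cos -53.0°, sin -53.0°) = (15.3, -20.4). ∠GJW = 53.2°, so JW runs at -53.0° + (180° − 53.2°) = 73.8° from the x-axis; with |JW| = 15.8, W = J + 15.8·(cos 73.8°, sin 73.8°) = (19.8, -5.19). Then cos ∠JWG = WJ·WG / (|WJ||WG|), giving 88.5°.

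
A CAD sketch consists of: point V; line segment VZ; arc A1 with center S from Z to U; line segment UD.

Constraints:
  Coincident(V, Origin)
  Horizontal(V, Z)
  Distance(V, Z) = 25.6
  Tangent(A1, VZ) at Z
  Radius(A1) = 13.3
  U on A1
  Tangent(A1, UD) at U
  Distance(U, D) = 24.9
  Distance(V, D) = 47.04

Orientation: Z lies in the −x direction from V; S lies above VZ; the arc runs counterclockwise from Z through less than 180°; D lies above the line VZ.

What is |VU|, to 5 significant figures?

22.511

Checks: |VZ| = 25.60 ✓; |SU| = 13.30 ✓; ∠(SU, UD) = 90.00° ✓; |UD| = 24.90 ✓; |VD| = 47.04 ✓.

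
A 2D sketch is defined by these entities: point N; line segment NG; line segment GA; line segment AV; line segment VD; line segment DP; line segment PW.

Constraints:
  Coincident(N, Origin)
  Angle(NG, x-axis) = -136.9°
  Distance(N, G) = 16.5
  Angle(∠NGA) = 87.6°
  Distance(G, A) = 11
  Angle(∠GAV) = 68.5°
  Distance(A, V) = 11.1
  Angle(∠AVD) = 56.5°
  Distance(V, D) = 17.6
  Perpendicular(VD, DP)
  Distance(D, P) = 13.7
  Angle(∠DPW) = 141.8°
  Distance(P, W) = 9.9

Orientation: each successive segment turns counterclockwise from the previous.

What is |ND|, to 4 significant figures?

20.93

∠GAV = 68.5° gives AV at 67.00° from the x-axis; with |AV| = 11.1, V = (0.1352, -8.766). ∠AVD = 56.5° gives VD at -169.5° from the x-axis; with |VD| = 17.6, D = (-17.17, -11.97). Then |ND| = |D − N| = 20.93.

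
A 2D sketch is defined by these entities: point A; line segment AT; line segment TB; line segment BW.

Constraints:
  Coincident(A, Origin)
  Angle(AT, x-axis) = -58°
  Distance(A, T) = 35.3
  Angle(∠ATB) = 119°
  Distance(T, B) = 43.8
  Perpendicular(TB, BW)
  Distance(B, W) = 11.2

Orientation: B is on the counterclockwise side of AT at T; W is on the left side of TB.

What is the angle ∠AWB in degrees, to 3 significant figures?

108°

∠ATB = 119.0°, so TB runs at -58.0° + (180° − 119.0°) = 3.00° from the x-axis; with |TB| = 43.8, B = T + 43.8·(cos 3.00°, sin 3.00°) = (62.4, -27.6). TB is perpendicular to BW; with |BW| = 11.2 on the left of TB, W = B + 11.2·(-0.0523, 0.999) = (61.9, -16.5). Then cos ∠AWB = WA·WB / (|WA||WB|), giving 108°.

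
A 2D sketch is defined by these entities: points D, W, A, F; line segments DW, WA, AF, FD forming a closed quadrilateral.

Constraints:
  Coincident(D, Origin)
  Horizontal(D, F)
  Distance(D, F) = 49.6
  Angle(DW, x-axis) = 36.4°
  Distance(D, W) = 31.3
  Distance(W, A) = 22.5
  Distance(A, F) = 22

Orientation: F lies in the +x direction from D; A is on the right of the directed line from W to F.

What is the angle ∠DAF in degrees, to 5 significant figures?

162.49°

Checks: DW at 36.40° ✓; |WA| = 22.50 ✓; |AF| = 22.00 ✓.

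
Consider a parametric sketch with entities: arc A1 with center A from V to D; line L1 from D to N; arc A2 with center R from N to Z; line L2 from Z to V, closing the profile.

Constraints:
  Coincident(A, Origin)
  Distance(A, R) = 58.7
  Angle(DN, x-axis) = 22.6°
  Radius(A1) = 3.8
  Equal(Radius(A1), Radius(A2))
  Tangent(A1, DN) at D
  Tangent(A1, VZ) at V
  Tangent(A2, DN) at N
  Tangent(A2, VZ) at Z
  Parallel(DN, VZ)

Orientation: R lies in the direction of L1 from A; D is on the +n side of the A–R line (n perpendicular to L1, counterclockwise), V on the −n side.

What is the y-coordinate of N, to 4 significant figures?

26.07

The slot axis is L1's direction at 22.6°, so u = (cos 22.6°, sin 22.6°) = (0.9232, 0.3843) and n = (−sin 22.6°, cos 22.6°) = (-0.3843, 0.9232). A is at the origin and R lies 58.7 along u from A, so R = 58.7·u = (54.19, 22.56). Tangency of A1 to both parallel lines with radius 3.8 puts D and V at A ± 3.8·n: D = (-1.460, 3.508), V = (1.460, -3.508). Equal radii place N and Z the same way about R: N = R + 3.8·n = (52.73, 26.07), Z = R − 3.8·n = (55.65, 19.05). So N.y = 26.07.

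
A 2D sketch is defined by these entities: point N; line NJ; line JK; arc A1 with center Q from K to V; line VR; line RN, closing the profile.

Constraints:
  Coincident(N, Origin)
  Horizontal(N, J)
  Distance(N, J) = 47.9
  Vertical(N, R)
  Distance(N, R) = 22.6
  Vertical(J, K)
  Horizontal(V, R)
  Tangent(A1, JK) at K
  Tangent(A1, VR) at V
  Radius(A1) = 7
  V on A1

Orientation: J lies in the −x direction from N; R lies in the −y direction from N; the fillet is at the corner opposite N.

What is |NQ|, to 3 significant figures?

43.8

N is at the origin; NJ is horizontal with |NJ| = 47.9 and J on the −x side, so J = (-47.9, 0.00). N and R share the same x with |NR| = 22.6 and R on the −y side, so R = (0.00, -22.6). The virtual corner opposite N is at (-47.9, -22.6). Since A1 is tangent to JK there, QK ⟂ JK and since A1 is tangent to VR there, QV ⟂ VR, with radius 7.0, so the center Q sits 7.0 in from both sides at Q = (-40.9, -15.6). Then |NQ| = |Q − N| = 43.8.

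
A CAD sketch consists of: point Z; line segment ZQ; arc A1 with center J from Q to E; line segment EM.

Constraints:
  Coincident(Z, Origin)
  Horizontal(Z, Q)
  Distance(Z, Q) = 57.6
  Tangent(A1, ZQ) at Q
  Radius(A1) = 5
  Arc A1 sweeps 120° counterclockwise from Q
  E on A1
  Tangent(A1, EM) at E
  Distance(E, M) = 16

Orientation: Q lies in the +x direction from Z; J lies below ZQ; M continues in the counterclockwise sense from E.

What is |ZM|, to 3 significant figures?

64.9

Z is at the origin; Z and Q share the same y with |ZQ| = 57.6 and Q on the +x side, so Q = (57.6, 0.00). Since A1 is tangent to ZQ there, JQ ⟂ ZQ, so J = Q + (0, -5) = (57.6, -5.00). On A1, Q sits at bearing 90° from J; a 120° counterclockwise sweep puts E at bearing 210°, so E = J + 5.0·(cos 210°, sin 210°) = (53.3, -7.50). Tangency of A1 to EM means the radius JE is perpendicular to EM, so EM runs along (−sin 210°, cos 210°); with |EM| = 16.0, M = (61.3, -21.4). Then |ZM| = |M − Z| = 64.9.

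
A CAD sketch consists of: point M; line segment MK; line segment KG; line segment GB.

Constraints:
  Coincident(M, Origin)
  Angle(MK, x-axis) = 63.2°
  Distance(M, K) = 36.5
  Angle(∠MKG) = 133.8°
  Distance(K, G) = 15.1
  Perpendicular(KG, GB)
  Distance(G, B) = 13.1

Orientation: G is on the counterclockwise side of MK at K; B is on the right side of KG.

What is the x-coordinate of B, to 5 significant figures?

23.798

M is at the origin; MK runs at 63.2° with length 36.5, so K = 36.5·(cos 63.2°, sin 63.2°) = (16.457, 32.579). ∠MKG = 133.8°, so KG runs at 63.2° + (180° − 133.8°) = 109.40° from the x-axis; with |KG| = 15.1, G = K + 15.1·(cos 109.40°, sin 109.40°) = (11.441, 46.822). KG is perpendicular to GB; with |GB| = 13.1 on the right of KG, B = G + 13.1·(0.94322, 0.33216) = (23.798, 51.173). So B.x = 23.798.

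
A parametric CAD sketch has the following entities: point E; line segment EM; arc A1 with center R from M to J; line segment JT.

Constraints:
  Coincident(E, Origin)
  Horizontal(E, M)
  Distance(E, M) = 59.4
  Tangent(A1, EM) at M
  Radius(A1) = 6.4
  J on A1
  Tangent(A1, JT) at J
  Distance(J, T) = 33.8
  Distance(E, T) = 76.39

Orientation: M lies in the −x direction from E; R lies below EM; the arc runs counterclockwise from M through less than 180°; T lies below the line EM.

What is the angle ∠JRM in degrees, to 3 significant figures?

91.6°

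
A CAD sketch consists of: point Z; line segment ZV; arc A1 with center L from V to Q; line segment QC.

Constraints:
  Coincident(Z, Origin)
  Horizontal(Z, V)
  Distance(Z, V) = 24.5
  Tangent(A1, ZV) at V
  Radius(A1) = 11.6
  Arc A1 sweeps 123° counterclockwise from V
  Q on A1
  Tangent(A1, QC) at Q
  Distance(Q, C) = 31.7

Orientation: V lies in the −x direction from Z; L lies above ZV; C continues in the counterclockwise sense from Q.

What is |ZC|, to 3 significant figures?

54.8

Z is at the origin; ZV is horizontal with |ZV| = 24.5 and V on the −x side, so V = (-24.5, 0.00). Tangency of A1 to ZV means the radius LV is perpendicular to ZV, so L = V + (0, 11.6) = (-24.5, 11.6). On A1, V sits at bearing -90° from L; a 123° counterclockwise sweep puts Q at bearing 33°, so Q = L + 11.6·(cos 33°, sin 33°) = (-14.8, 17.9). A1 meets QC tangentially, so LQ is at right angles to QC, so QC runs along (−sin 33°, cos 33°); with |QC| = 31.7, C = (-32.0, 44.5). Then |ZC| = |C − Z| = 54.8.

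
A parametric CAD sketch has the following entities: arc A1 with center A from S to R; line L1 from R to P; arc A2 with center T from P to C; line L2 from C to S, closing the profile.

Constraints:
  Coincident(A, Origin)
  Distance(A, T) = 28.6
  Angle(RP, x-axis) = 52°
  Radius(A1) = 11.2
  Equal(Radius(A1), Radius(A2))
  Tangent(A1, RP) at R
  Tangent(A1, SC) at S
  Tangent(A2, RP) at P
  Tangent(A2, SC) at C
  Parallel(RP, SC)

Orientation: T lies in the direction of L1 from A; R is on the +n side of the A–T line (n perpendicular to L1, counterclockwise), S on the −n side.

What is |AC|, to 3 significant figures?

30.7

The slot axis is L1's direction at 52.0°, so u = (cos 52.0°, sin 52.0°) = (0.616, 0.788) and n = (−sin 52.0°, cos 52.0°) = (-0.788, 0.616). A is at the origin and T lies 28.6 along u from A, so T = 28.6·u = (17.6, 22.5). Tangency of A1 to both parallel lines with radius 11.2 puts R and S at A ± 11.2·n: R = (-8.83, 6.90), S = (8.83, -6.90). Equal radii place P and C the same way about T: P = T + 11.2·n = (8.78, 29.4), C = T − 11.2·n = (26.4, 15.6). Then |AC| = |C − A| = 30.7.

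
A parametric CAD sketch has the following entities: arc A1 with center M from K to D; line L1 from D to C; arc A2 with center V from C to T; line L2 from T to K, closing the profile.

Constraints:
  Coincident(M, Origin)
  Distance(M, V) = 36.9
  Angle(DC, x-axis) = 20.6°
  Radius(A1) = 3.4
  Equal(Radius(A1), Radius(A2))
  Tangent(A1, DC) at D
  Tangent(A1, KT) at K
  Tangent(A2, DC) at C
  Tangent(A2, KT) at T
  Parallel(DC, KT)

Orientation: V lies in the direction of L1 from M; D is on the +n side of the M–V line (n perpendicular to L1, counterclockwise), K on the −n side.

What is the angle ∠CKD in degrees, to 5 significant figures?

79.559°

Tangency of A1 to both parallel lines with radius 3.4 puts D and K at M ± 3.4·n: D = (-1.1963, 3.1826), K = (1.1963, -3.1826). Equal radii place C and T the same way about V: C = V + 3.4·n = (33.344, 16.166), T = V − 3.4·n = (35.737, 9.8004). Then cos ∠CKD = KC·KD / (|KC||KD|), giving 79.559°.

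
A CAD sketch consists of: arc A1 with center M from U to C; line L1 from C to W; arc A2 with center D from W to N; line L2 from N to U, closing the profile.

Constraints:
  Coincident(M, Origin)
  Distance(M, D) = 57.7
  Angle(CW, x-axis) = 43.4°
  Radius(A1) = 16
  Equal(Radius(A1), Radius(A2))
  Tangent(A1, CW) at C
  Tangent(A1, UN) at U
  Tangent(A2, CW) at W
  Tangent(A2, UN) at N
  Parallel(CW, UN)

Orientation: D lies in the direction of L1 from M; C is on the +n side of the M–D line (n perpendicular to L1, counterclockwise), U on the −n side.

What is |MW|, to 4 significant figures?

59.88

The slot axis is L1's direction at 43.4°, so u = (cos 43.4°, sin 43.4°) = (0.7266, 0.6871) and n = (−sin 43.4°, cos 43.4°) = (-0.6871, 0.7266). M is at the origin and D lies 57.7 along u from M, so D = 57.7·u = (41.92, 39.64). Tangency of A1 to both parallel lines with radius 16.0 puts C and U at M ± 16.0·n: C = (-10.99, 11.63), U = (10.99, -11.63). Equal radii place W and N the same way about D: W = D + 16.0·n = (30.93, 51.27), N = D − 16.0·n = (52.92, 28.02). Then |MW| = |W − M| = 59.88.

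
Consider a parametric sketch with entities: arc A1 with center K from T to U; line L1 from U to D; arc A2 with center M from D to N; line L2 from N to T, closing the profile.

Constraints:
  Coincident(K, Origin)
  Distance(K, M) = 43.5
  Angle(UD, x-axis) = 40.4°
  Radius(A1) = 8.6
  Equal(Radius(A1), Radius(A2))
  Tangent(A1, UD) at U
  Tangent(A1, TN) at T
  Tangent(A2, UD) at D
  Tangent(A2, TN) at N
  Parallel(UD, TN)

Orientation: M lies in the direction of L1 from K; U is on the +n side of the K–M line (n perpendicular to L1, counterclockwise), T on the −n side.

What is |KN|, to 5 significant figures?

44.342

The slot axis is L1's direction at 40.4°, so u = (cos 40.4°, sin 40.4°) = (0.76154, 0.64812) and n = (−sin 40.4°, cos 40.4°) = (-0.64812, 0.76154). K is at the origin and M lies 43.5 along u from K, so M = 43.5·u = (33.127, 28.193). Tangency of A1 to both parallel lines with radius 8.6 puts U and T at K ± 8.6·n: U = (-5.5738, 6.5492), T = (5.5738, -6.5492). Equal radii place D and N the same way about M: D = M + 8.6·n = (27.553, 34.742), N = M − 8.6·n = (38.701, 21.644). Then |KN| = |N − K| = 44.342.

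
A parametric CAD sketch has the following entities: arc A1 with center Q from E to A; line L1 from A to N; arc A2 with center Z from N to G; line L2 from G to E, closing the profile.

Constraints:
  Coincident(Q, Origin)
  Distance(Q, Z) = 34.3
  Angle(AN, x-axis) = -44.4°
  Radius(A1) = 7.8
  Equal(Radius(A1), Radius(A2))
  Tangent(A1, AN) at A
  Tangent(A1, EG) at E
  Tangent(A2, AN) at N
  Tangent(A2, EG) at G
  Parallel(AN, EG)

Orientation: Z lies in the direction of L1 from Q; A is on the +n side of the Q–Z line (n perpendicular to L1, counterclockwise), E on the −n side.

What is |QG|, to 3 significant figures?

35.2

The slot axis is L1's direction at -44.4°, so u = (cos -44.4°, sin -44.4°) = (0.714, -0.700) and n = (−sin -44.4°, cos -44.4°) = (0.700, 0.714). Q is at the origin and Z lies 34.3 along u from Q, so Z = 34.3·u = (24.5, -24.0). Tangency of A1 to both parallel lines with radius 7.8 puts A and E at Q ± 7.8·n: A = (5.46, 5.57), E = (-5.46, -5.57). Equal radii place N and G the same way about Z: N = Z + 7.8·n = (30.0, -18.4), G = Z − 7.8·n = (19.0, -29.6). Then |QG| = |G − Q| = 35.2.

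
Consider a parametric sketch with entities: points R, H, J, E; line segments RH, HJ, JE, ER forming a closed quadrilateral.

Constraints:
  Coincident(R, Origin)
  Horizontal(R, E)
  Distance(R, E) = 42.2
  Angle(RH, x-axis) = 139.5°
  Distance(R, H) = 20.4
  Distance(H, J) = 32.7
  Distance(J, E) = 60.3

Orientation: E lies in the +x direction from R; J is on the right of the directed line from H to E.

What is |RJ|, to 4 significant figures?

24.48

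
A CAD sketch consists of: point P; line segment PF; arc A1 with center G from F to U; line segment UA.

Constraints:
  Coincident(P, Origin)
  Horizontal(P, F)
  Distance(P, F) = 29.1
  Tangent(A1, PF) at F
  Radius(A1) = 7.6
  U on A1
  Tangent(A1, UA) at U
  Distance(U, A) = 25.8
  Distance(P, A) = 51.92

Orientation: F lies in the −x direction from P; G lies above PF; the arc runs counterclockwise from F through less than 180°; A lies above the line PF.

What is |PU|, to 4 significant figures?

26.80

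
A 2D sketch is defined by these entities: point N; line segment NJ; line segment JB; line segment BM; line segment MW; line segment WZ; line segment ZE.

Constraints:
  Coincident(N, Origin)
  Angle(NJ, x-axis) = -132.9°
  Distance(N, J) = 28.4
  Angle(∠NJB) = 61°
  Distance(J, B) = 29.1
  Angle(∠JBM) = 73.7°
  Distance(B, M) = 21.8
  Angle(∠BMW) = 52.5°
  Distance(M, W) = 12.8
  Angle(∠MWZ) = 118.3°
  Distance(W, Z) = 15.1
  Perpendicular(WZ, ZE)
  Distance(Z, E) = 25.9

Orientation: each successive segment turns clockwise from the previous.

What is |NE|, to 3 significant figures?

35.7

N is at the origin; NJ runs at -132.9° with length 28.4, so J = (-19.3, -20.8). ∠NJB = 61.0° gives JB at 108° from the x-axis; with |JB| = 29.1, B = (-28.4, 6.86). ∠JBM = 73.7° gives BM at 1.80° from the x-axis; with |BM| = 21.8, M = (-6.58, 7.54). ∠BMW = 52.5° gives MW at -126° from the x-axis; with |MW| = 12.8, W = (-14.1, -2.85). ∠MWZ = 118.3° gives WZ at 173° from the x-axis; with |WZ| = 15.1, Z = (-29.0, -0.909). WZ ⟂ ZE, so ZE runs at 82.6°; with |ZE| = 25.9, E = (-25.7, 24.8). Then |NE| = |E − N| = 35.7.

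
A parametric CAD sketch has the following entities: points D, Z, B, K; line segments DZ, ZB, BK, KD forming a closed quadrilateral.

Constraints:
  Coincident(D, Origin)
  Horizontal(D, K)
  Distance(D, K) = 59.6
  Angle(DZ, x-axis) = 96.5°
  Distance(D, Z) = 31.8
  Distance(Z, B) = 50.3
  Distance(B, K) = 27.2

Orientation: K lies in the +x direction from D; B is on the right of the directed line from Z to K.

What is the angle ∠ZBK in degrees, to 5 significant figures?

129.01°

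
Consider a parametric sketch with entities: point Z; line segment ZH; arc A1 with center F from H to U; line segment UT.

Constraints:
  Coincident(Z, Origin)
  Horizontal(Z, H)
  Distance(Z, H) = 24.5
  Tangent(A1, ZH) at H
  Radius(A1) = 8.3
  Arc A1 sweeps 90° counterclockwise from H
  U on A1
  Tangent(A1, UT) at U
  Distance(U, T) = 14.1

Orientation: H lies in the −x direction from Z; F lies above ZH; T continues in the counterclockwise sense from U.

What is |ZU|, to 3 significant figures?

18.2

A1 meets ZH tangentially, so FH is at right angles to ZH, so F = H + (0, 8.3) = (-24.5, 8.30). On A1, H sits at bearing -90° from F; a 90° counterclockwise sweep puts U at bearing 0°, so U = F + 8.3·(cos 0°, sin 0°) = (-16.2, 8.30). Then |ZU| = |U − Z| = 18.2.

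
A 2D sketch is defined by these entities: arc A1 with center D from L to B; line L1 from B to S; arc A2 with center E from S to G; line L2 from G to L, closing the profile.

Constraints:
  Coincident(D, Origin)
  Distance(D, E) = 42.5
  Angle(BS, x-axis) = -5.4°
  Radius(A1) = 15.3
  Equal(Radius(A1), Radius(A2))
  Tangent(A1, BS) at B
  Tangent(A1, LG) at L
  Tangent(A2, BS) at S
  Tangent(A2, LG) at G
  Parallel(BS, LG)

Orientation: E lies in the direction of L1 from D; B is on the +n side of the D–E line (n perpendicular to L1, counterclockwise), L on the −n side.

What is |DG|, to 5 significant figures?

45.170

The slot axis is L1's direction at -5.4°, so u = (cos -5.4°, sin -5.4°) = (0.99556, -0.094108) and n = (−sin -5.4°, cos -5.4°) = (0.094108, 0.99556). D is at the origin and E lies 42.5 along u from D, so E = 42.5·u = (42.311, -3.9996). Tangency of A1 to both parallel lines with radius 15.3 puts B and L at D ± 15.3·n: B = (1.4399, 15.232), L = (-1.4399, -15.232). Equal radii place S and G the same way about E: S = E + 15.3·n = (43.751, 11.232), G = E − 15.3·n = (40.872, -19.232). Then |DG| = |G − D| = 45.170.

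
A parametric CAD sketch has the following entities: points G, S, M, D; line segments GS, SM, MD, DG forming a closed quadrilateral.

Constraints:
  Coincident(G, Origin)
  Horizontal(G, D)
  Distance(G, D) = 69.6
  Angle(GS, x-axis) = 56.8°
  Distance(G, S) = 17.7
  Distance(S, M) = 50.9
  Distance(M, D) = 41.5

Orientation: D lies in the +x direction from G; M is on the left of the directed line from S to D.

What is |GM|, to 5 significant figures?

66.956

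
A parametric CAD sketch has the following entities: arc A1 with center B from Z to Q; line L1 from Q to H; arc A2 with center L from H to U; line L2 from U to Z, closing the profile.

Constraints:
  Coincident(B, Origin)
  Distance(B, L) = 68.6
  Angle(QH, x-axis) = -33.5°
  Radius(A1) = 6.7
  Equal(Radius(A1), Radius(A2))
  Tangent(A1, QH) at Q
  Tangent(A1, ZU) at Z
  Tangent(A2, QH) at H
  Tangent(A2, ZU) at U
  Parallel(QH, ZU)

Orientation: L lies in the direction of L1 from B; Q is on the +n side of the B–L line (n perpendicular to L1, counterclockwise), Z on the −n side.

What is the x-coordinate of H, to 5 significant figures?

60.903

The slot axis is L1's direction at -33.5°, so u = (cos -33.5°, sin -33.5°) = (0.83389, -0.55194) and n = (−sin -33.5°, cos -33.5°) = (0.55194, 0.83389). B is at the origin and L lies 68.6 along u from B, so L = 68.6·u = (57.205, -37.863). Tangency of A1 to both parallel lines with radius 6.7 puts Q and Z at B ± 6.7·n: Q = (3.6980, 5.5870), Z = (-3.6980, -5.5870). Equal radii place H and U the same way about L: H = L + 6.7·n = (60.903, -32.276), U = L − 6.7·n = (53.507, -43.450). So H.x = 60.903.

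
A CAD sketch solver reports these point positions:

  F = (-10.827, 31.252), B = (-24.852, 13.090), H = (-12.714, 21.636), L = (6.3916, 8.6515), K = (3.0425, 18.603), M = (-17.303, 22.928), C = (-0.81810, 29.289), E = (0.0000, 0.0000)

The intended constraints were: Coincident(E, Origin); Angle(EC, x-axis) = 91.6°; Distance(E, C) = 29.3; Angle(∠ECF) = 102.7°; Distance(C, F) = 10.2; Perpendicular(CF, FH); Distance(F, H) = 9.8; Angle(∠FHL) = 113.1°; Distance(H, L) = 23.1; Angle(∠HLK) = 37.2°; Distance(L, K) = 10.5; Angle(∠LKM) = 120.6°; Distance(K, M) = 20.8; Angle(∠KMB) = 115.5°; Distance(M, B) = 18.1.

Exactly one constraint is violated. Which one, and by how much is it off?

Distance(M, B) = 18.1 — off by 5.70.

E = (0.00, 0.00) ✓; EC at 91.60° ✓; |EC| = 29.30 ✓; ∠ECF = 102.7° ✓; |CF| = 10.20 ✓; ∠(CF, FH) = 89.99° ✓; |FH| = 9.799 ✓; ∠FHL = 113.1° ✓; |HL| = 23.10 ✓; ∠HLK = 37.20° ✓; |LK| = 10.50 ✓; ∠LKM = 120.6° ✓; |KM| = 20.80 ✓; ∠KMB = 115.5° ✓; |MB| = 12.40 ✗.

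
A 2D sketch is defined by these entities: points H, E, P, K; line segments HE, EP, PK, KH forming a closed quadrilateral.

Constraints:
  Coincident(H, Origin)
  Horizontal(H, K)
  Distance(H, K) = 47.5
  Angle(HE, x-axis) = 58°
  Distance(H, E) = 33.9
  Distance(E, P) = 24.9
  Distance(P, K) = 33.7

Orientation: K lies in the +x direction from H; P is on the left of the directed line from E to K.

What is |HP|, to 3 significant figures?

54.0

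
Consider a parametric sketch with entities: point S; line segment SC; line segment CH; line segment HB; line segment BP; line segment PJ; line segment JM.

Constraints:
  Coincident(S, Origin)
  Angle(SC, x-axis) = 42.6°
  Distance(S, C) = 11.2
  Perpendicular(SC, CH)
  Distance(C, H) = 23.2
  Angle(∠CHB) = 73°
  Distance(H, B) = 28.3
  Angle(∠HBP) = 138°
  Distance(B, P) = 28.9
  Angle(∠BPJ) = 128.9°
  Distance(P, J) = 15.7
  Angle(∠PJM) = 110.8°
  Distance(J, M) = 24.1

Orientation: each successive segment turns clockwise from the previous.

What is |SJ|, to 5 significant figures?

35.319

S is at the origin; SC runs at 42.6° with length 11.2, so C = (8.2443, 7.5810). SC ⟂ CH, so CH runs at -47.400°; with |CH| = 23.2, H = (23.948, -9.4964). ∠CHB = 73.0° gives HB at -154.40° from the x-axis; with |HB| = 28.3, B = (-1.5741, -21.724). ∠HBP = 138.0° gives BP at 163.60° from the x-axis; with |BP| = 28.9, P = (-29.298, -13.565). ∠BPJ = 128.9° gives PJ at 112.50° from the x-axis; with |PJ| = 15.7, J = (-35.306, 0.94011). Then |SJ| = |J − S| = 35.319.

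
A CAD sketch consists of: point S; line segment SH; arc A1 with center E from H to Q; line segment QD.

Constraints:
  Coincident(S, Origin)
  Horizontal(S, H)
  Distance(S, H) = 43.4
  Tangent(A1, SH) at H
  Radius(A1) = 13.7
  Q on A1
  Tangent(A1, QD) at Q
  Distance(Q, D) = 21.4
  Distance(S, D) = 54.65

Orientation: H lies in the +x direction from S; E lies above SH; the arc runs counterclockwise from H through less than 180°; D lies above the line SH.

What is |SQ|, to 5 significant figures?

58.141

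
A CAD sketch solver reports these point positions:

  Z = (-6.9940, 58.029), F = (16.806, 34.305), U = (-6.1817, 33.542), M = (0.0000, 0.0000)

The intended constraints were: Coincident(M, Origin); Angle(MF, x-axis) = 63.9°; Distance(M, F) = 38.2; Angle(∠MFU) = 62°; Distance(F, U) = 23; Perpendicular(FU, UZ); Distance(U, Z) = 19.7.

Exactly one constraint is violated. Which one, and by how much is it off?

Distance(U, Z) = 19.7 — off by 4.80.

M = (0.00, 0.00) ✓; MF at 63.90° ✓; |MF| = 38.20 ✓; ∠MFU = 62.00° ✓; |FU| = 23.00 ✓; ∠(FU, UZ) = 90.00° ✓; |UZ| = 24.50 ✗.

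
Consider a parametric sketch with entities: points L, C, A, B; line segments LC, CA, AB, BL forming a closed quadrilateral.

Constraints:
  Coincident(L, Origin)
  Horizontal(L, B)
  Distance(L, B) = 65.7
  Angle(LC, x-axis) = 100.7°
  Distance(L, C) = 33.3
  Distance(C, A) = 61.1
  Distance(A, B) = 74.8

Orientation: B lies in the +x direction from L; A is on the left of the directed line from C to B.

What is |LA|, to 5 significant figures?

82.121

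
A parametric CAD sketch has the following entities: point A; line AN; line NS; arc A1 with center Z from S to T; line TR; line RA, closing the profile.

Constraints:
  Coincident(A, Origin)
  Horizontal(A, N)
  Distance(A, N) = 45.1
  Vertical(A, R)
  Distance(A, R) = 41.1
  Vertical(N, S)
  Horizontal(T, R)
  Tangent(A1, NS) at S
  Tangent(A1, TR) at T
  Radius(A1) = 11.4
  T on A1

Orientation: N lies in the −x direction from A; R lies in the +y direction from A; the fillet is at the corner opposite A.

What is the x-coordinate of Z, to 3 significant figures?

-33.7

AR is vertical with |AR| = 41.1 and R on the +y side, so R = (0.00, 41.1). The virtual corner opposite A is at (-45.1, 41.1). A1 meets NS tangentially, so ZS is at right angles to NS and tangency of A1 to TR means the radius ZT is perpendicular to TR, with radius 11.4, so the center Z sits 11.4 in from both sides at Z = (-33.7, 29.7). So Z.x = -33.7.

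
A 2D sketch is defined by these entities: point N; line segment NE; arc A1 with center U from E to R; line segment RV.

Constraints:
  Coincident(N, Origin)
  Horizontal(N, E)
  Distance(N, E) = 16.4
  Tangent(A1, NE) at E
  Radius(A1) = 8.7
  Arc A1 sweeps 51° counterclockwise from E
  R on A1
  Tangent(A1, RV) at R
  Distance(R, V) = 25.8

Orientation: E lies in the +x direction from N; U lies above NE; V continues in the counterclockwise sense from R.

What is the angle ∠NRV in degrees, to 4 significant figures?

136.9°

N is at the origin; N and E share the same y with |NE| = 16.4 and E on the +x side, so E = (16.40, 0.000). Since A1 is tangent to NE there, UE ⟂ NE, so U = E + (0, 8.7) = (16.40, 8.700). On A1, E sits at bearing -90° from U; a 51° counterclockwise sweep puts R at bearing -39°, so R = U + 8.7·(cos -39°, sin -39°) = (23.16, 3.225). The tangent condition forces UR to be normal to RV, so RV runs along (−sin -39°, cos -39°); with |RV| = 25.8, V = (39.40, 23.28). Then cos ∠NRV = RN·RV / (|RN||RV|), giving 136.9°.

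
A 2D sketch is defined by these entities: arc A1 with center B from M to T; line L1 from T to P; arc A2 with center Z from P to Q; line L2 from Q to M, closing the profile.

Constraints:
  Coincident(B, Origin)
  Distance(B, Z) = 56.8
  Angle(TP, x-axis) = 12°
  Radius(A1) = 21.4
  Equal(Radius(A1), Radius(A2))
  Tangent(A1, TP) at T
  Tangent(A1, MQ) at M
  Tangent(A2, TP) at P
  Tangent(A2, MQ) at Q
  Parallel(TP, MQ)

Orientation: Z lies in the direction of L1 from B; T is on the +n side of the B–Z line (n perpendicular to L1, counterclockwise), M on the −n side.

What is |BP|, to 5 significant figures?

60.698

The slot axis is L1's direction at 12.0°, so u = (cos 12.0°, sin 12.0°) = (0.97815, 0.20791) and n = (−sin 12.0°, cos 12.0°) = (-0.20791, 0.97815). B is at the origin and Z lies 56.8 along u from B, so Z = 56.8·u = (55.559, 11.809). Tangency of A1 to both parallel lines with radius 21.4 puts T and M at B ± 21.4·n: T = (-4.4493, 20.932), M = (4.4493, -20.932). Equal radii place P and Q the same way about Z: P = Z + 21.4·n = (51.109, 32.742), Q = Z − 21.4·n = (60.008, -9.1230). Then |BP| = |P − B| = 60.698.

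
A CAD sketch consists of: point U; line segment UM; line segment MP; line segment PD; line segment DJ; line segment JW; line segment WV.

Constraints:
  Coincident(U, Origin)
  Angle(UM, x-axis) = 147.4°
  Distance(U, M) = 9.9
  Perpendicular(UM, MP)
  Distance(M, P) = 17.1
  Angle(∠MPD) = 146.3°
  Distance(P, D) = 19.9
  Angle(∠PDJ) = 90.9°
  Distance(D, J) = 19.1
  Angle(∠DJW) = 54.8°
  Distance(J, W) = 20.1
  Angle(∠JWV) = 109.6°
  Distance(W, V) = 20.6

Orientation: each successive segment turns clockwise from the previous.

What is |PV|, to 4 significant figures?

15.02

U is at the origin; UM runs at 147.4° with length 9.9, so M = (-8.340, 5.334). The perpendicularity gives MP at right angles to UM, so MP runs at 57.40°; with |MP| = 17.1, P = (0.8727, 19.74). ∠MPD = 146.3° gives PD at 23.70° from the x-axis; with |PD| = 19.9, D = (19.09, 27.74). ∠PDJ = 90.9° gives DJ at -65.40° from the x-axis; with |DJ| = 19.1, J = (27.05, 10.37). ∠DJW = 54.8° gives JW at 169.4° from the x-axis; with |JW| = 20.1, W = (7.288, 14.07). ∠JWV = 109.6° gives WV at 99.00° from the x-axis; with |WV| = 20.6, V = (4.066, 34.42). Then |PV| = |V − P| = 15.02.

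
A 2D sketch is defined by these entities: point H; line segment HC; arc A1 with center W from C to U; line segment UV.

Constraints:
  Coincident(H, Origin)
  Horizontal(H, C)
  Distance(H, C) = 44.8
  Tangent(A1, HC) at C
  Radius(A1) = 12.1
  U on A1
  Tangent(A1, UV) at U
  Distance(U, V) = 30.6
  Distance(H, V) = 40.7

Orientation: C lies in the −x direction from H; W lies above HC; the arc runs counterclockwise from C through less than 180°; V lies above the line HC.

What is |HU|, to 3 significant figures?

34.5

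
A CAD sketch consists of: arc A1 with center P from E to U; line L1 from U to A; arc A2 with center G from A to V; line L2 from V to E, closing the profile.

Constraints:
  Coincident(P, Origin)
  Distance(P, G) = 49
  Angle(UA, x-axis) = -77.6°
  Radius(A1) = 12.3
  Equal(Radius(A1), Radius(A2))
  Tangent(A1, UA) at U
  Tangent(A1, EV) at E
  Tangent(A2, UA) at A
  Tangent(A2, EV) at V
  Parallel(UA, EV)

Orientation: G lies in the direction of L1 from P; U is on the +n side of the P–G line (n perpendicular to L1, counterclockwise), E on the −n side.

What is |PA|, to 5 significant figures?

50.520

Tangency of A1 to both parallel lines with radius 12.3 puts U and E at P ± 12.3·n: U = (12.013, 2.6412), E = (-12.013, -2.6412). Equal radii place A and V the same way about G: A = G + 12.3·n = (22.535, -45.216), V = G − 12.3·n = (-1.4910, -50.498). Then |PA| = |A − P| = 50.520.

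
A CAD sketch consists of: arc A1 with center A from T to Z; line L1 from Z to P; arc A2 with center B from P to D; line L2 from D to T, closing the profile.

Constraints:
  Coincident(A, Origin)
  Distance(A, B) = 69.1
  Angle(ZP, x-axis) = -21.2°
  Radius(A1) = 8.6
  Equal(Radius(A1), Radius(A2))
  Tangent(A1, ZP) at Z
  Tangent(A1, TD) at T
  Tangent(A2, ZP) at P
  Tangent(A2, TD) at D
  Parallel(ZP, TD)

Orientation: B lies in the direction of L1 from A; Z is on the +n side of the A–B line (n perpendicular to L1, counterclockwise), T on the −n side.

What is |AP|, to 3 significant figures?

69.6

The slot axis is L1's direction at -21.2°, so u = (cos -21.2°, sin -21.2°) = (0.932, -0.362) and n = (−sin -21.2°, cos -21.2°) = (0.362, 0.932). A is at the origin and B lies 69.1 along u from A, so B = 69.1·u = (64.4, -25.0). Tangency of A1 to both parallel lines with radius 8.6 puts Z and T at A ± 8.6·n: Z = (3.11, 8.02), T = (-3.11, -8.02). Equal radii place P and D the same way about B: P = B + 8.6·n = (67.5, -17.0), D = B − 8.6·n = (61.3, -33.0). Then |AP| = |P − A| = 69.6.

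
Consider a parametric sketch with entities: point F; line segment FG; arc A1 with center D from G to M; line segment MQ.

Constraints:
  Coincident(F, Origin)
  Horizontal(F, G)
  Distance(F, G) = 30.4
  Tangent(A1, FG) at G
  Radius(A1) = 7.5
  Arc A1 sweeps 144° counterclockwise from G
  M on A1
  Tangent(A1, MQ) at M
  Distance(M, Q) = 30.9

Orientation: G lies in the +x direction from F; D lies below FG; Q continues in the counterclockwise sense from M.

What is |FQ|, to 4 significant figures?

60.06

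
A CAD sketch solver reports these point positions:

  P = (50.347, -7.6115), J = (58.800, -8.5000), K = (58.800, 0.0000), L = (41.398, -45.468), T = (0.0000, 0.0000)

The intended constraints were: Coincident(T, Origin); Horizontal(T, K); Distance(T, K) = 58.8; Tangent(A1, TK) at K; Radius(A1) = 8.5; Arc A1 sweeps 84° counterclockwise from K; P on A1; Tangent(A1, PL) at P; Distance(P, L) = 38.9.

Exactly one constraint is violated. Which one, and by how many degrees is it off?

Tangent(A1, PL) at P — off by 7.30°.

T = (0.00, 0.00) ✓; T.y = 0.00, K.y = 0.00 ✓; |TK| = 58.80 ✓; ∠(JK, KT) = 90.00° ✓; |JK| = 8.500 ✓; bearing(J→P) − bearing(J→K) = 84.00° ✓; |JP| = 8.500 ✓; ∠(JP, PL) = 97.30° ✗; |PL| = 38.90 ✓.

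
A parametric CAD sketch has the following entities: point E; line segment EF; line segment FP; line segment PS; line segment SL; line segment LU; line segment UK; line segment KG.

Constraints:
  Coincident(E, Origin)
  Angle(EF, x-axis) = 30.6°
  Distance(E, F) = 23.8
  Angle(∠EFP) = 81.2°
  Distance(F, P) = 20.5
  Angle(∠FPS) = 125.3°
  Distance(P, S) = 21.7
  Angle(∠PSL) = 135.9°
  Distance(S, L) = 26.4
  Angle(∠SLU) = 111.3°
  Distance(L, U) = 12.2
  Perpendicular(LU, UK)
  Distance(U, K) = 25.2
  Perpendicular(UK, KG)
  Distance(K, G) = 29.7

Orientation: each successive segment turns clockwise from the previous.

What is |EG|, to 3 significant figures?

37.9

E is at the origin; EF runs at 30.6° with length 23.8, so F = (20.5, 12.1). ∠EFP = 81.2° gives FP at -68.2° from the x-axis; with |FP| = 20.5, P = (28.1, -6.92). ∠FPS = 125.3° gives PS at -123° from the x-axis; with |PS| = 21.7, S = (16.3, -25.1). ∠PSL = 135.9° gives SL at -167° from the x-axis; with |SL| = 26.4, L = (-9.41, -31.1). ∠SLU = 111.3° gives LU at 124° from the x-axis; with |LU| = 12.2, U = (-16.3, -21.0). LU is perpendicular to UK, so UK runs at 34.3°; with |UK| = 25.2, K = (4.53, -6.80). UK ⟂ KG, so KG runs at -55.7°; with |KG| = 29.7, G = (21.3, -31.3). Then |EG| = |G − E| = 37.9.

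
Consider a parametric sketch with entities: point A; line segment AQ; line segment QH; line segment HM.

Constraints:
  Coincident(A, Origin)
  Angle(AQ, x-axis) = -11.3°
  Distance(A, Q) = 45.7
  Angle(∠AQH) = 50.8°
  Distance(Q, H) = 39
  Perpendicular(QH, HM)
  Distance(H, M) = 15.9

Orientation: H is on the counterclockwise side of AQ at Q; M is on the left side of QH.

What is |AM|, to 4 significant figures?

21.98

∠AQH = 50.8°, so QH runs at -11.3° + (180° − 50.8°) = 117.9° from the x-axis; with |QH| = 39.0, H = Q + 39.0·(cos 117.9°, sin 117.9°) = (26.56, 25.51). QH ⟂ HM; with |HM| = 15.9 on the left of QH, M = H + 15.9·(-0.8838, -0.4679) = (12.51, 18.07). Then |AM| = |M − A| = 21.98.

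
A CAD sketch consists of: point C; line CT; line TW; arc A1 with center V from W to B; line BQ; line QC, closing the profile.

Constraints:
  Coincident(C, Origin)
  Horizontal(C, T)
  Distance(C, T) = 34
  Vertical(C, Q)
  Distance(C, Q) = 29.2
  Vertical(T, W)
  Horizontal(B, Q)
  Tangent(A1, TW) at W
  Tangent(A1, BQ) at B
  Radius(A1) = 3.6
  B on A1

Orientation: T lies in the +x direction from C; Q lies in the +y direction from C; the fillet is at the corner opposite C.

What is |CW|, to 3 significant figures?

42.6

The virtual corner opposite C is at (34.0, 29.2). Since A1 is tangent to TW there, VW ⟂ TW and A1 meets BQ tangentially, so VB is at right angles to BQ, with radius 3.6, so the center V sits 3.6 in from both sides at V = (30.4, 25.6). That places the tangent points at W = (34.0, 25.6) on TW and B = (30.4, 29.2) on BQ. Then |CW| = |W − C| = 42.6.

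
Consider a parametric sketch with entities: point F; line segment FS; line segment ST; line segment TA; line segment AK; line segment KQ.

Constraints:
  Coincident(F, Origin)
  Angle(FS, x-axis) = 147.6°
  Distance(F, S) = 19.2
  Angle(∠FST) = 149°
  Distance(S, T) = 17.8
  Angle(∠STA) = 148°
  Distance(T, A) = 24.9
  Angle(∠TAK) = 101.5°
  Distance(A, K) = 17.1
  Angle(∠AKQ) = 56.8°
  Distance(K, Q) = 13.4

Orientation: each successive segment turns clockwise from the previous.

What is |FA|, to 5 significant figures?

55.473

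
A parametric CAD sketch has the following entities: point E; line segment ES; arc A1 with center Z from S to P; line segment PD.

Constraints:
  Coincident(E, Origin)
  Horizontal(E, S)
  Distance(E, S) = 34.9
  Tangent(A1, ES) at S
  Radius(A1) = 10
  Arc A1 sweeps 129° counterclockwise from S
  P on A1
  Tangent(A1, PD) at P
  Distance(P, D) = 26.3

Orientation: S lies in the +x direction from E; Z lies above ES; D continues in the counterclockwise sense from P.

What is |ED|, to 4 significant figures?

45.07

E is at the origin; ES is horizontal with |ES| = 34.9 and S on the +x side, so S = (34.90, 0.000). The tangent condition forces ZS to be normal to ES, so Z = S + (0, 10) = (34.90, 10.00). On A1, S sits at bearing -90° from Z; a 129° counterclockwise sweep puts P at bearing 39°, so P = Z + 10.0·(cos 39°, sin 39°) = (42.67, 16.29). The tangent condition forces ZP to be normal to PD, so PD runs along (−sin 39°, cos 39°); with |PD| = 26.3, D = (26.12, 36.73). Then |ED| = |D − E| = 45.07.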